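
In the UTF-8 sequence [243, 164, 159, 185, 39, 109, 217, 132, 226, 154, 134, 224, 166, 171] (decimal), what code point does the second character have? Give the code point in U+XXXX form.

Offset 0: leading byte 0xF3 = 11110011 → 4-byte char #1 = F3 A4 9F B9.
Offset 4: leading byte 0x27 = 00100111 → 1-byte char #2 = 27.
Leading byte 0x27 = 00100111 matches 0xxxxxxx → 1-byte sequence.
Byte 1: 0x27 = 00100111, payload 0100111 (7 bits).
Concatenate: 0100111 = 0x27 (7 bits → U+0027).

U+0027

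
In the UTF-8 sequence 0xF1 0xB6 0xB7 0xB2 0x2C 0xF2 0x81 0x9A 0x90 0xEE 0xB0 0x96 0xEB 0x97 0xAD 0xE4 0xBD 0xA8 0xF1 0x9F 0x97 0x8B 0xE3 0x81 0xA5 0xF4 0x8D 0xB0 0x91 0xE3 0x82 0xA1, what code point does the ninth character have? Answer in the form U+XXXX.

Offset 0: leading byte 0xF1 = 11110001 → 4-byte char #1 = F1 B6 B7 B2.
Offset 4: leading byte 0x2C = 00101100 → 1-byte char #2 = 2C.
Offset 5: leading byte 0xF2 = 11110010 → 4-byte char #3 = F2 81 9A 90.
Offset 9: leading byte 0xEE = 11101110 → 3-byte char #4 = EE B0 96.
Offset 12: leading byte 0xEB = 11101011 → 3-byte char #5 = EB 97 AD.
Offset 15: leading byte 0xE4 = 11100100 → 3-byte char #6 = E4 BD A8.
Offset 18: leading byte 0xF1 = 11110001 → 4-byte char #7 = F1 9F 97 8B.
Offset 22: leading byte 0xE3 = 11100011 → 3-byte char #8 = E3 81 A5.
Offset 25: leading byte 0xF4 = 11110100 → 4-byte char #9 = F4 8D B0 91.
Leading byte 0xF4 = 11110100 matches 11110xxx → 4-byte sequence.
Byte 1: 0xF4 = 11110100, payload 100 (3 bits).
Byte 2: 0x8D = 10001101 (10xxxxxx ✓), payload 001101.
Byte 3: 0xB0 = 10110000 (10xxxxxx ✓), payload 110000.
Byte 4: 0x91 = 10010001 (10xxxxxx ✓), payload 010001.
Concatenate: 100001101110000010001 = 0x10DC11 (21 bits → U+10DC11).

U+10DC11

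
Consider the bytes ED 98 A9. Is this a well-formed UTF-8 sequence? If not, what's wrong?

Leading byte 0xED = 11101101 → 3-byte form.
Continuation bytes 0x98=10011000, 0xA9=10101001 all match 10xxxxxx.
Decoded value 0xD629 is ≥ 0x800 (shortest form) and not a surrogate.

valid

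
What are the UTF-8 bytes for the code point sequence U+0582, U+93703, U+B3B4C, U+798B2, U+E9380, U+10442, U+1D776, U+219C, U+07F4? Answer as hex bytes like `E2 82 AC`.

U+0582: 2-byte form → D6 82.
U+93703: 4-byte form → F2 93 9C 83.
U+B3B4C: 4-byte form → F2 B3 AD 8C.
U+798B2: 4-byte form → F1 B9 A2 B2.
U+E9380: 4-byte form → F3 A9 8E 80.
U+10442: 4-byte form → F0 90 91 82.
U+1D776: 4-byte form → F0 9D 9D B6.
U+219C: 3-byte form → E2 86 9C.
U+07F4: 2-byte form → DF B4.
Concatenated (31 bytes): D6 82 F2 93 9C 83 F2 B3 AD 8C F1 B9 A2 B2 F3 A9 8E 80 F0 90 91 82 F0 9D 9D B6 E2 86 9C DF B4.

D6 82 F2 93 9C 83 F2 B3 AD 8C F1 B9 A2 B2 F3 A9 8E 80 F0 90 91 82 F0 9D 9D B6 E2 86 9C DF B4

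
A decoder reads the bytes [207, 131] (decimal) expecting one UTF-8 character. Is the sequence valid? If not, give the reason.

Leading byte 0xCF = 11001111 → 2-byte form.
Continuation bytes 0x83=10000011 all match 10xxxxxx.
Decoded value 0x3C3 is ≥ 0x80 (shortest form) and not a surrogate.

valid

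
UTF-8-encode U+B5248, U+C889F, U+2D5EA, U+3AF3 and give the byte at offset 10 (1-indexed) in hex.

0xAD

1-indexed offset 10 is 0-indexed offset 9.
U+B5248 → 4-byte form F2 B5 89 88 at offsets 0–3.
U+C889F → 4-byte form F3 88 A2 9F at offsets 4–7.
U+2D5EA → 4-byte form F0 AD 97 AA at offsets 8–11.
Offset 9 falls in char 3's range; it's byte 2 of F0 AD 97 AA = 0xAD.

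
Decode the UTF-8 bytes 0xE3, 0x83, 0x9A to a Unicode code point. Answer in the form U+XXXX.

U+30DA

Leading byte 0xE3 = 11100011 matches 1110xxxx → 3-byte sequence.
Byte 1: 0xE3 = 11100011, payload 0011 (4 bits).
Byte 2: 0x83 = 10000011 (10xxxxxx ✓), payload 000011.
Byte 3: 0x9A = 10011010 (10xxxxxx ✓), payload 011010.
Concatenate: 0011000011011010 = 0x30DA (16 bits → U+30DA).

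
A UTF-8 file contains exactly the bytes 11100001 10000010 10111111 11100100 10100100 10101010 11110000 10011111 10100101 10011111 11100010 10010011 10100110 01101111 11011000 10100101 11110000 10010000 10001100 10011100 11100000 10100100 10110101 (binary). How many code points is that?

8

Byte at offset 0: 0xE1 = 11100001 → 3-byte char (#1). Advance 3.
Byte at offset 3: 0xE4 = 11100100 → 3-byte char (#2). Advance 3.
Byte at offset 6: 0xF0 = 11110000 → 4-byte char (#3). Advance 4.
Byte at offset 10: 0xE2 = 11100010 → 3-byte char (#4). Advance 3.
Byte at offset 13: 0x6F = 01101111 → 1-byte char (#5). Advance 1.
Byte at offset 14: 0xD8 = 11011000 → 2-byte char (#6). Advance 2.
Byte at offset 16: 0xF0 = 11110000 → 4-byte char (#7). Advance 4.
Byte at offset 20: 0xE0 = 11100000 → 3-byte char (#8). Advance 3.
Reached end at offset 23 after 8 code points.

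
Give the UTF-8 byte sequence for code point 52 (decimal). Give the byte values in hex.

34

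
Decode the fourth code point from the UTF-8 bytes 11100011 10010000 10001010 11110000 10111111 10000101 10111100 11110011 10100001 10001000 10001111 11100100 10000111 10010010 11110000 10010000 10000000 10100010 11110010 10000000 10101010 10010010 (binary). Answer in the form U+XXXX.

U+41D2

Offset 0: leading byte 0xE3 = 11100011 → 3-byte char #1 = E3 90 8A.
Offset 3: leading byte 0xF0 = 11110000 → 4-byte char #2 = F0 BF 85 BC.
Offset 7: leading byte 0xF3 = 11110011 → 4-byte char #3 = F3 A1 88 8F.
Offset 11: leading byte 0xE4 = 11100100 → 3-byte char #4 = E4 87 92.
Leading byte 0xE4 = 11100100 matches 1110xxxx → 3-byte sequence.
Byte 1: 0xE4 = 11100100, payload 0100 (4 bits).
Byte 2: 0x87 = 10000111 (10xxxxxx ✓), payload 000111.
Byte 3: 0x92 = 10010010 (10xxxxxx ✓), payload 010010.
Concatenate: 0100000111010010 = 0x41D2 (16 bits → U+41D2).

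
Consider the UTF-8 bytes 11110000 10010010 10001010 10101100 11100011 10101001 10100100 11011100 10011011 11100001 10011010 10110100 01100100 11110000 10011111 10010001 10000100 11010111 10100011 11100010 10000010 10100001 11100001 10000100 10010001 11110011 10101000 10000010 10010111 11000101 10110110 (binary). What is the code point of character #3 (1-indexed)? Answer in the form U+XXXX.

U+071B

Offset 0: leading byte 0xF0 = 11110000 → 4-byte char #1 = F0 92 8A AC.
Offset 4: leading byte 0xE3 = 11100011 → 3-byte char #2 = E3 A9 A4.
Offset 7: leading byte 0xDC = 11011100 → 2-byte char #3 = DC 9B.
Leading byte 0xDC = 11011100 matches 110xxxxx → 2-byte sequence.
Byte 1: 0xDC = 11011100, payload 11100 (5 bits).
Byte 2: 0x9B = 10011011 (10xxxxxx ✓), payload 011011.
Concatenate: 11100011011 = 0x71B (11 bits → U+071B).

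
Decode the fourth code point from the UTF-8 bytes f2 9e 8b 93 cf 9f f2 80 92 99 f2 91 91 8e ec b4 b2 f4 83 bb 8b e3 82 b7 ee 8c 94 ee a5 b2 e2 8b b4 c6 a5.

U+9144E

Offset 0: leading byte 0xF2 = 11110010 → 4-byte char #1 = F2 9E 8B 93.
Offset 4: leading byte 0xCF = 11001111 → 2-byte char #2 = CF 9F.
Offset 6: leading byte 0xF2 = 11110010 → 4-byte char #3 = F2 80 92 99.
Offset 10: leading byte 0xF2 = 11110010 → 4-byte char #4 = F2 91 91 8E.
Leading byte 0xF2 = 11110010 matches 11110xxx → 4-byte sequence.
Byte 1: 0xF2 = 11110010, payload 010 (3 bits).
Byte 2: 0x91 = 10010001 (10xxxxxx ✓), payload 010001.
Byte 3: 0x91 = 10010001 (10xxxxxx ✓), payload 010001.
Byte 4: 0x8E = 10001110 (10xxxxxx ✓), payload 001110.
Concatenate: 010010001010001001110 = 0x9144E (21 bits → U+9144E).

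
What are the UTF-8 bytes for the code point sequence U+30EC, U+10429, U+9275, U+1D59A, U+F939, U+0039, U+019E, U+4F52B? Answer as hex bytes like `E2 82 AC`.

E3 83 AC F0 90 90 A9 E9 89 B5 F0 9D 96 9A EF A4 B9 39 C6 9E F1 8F 94 AB

U+30EC: 3-byte form → E3 83 AC.
U+10429: 4-byte form → F0 90 90 A9.
U+9275: 3-byte form → E9 89 B5.
U+1D59A: 4-byte form → F0 9D 96 9A.
U+F939: 3-byte form → EF A4 B9.
U+0039: 1-byte form → 39.
U+019E: 2-byte form → C6 9E.
U+4F52B: 4-byte form → F1 8F 94 AB.
Concatenated (24 bytes): E3 83 AC F0 90 90 A9 E9 89 B5 F0 9D 96 9A EF A4 B9 39 C6 9E F1 8F 94 AB.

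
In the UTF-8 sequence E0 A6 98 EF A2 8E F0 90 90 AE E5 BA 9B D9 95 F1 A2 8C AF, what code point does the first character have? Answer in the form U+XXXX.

U+0998

Offset 0: leading byte 0xE0 = 11100000 → 3-byte char #1 = E0 A6 98.
Leading byte 0xE0 = 11100000 matches 1110xxxx → 3-byte sequence.
Byte 1: 0xE0 = 11100000, payload 0000 (4 bits).
Byte 2: 0xA6 = 10100110 (10xxxxxx ✓), payload 100110.
Byte 3: 0x98 = 10011000 (10xxxxxx ✓), payload 011000.
Concatenate: 0000100110011000 = 0x998 (16 bits → U+0998).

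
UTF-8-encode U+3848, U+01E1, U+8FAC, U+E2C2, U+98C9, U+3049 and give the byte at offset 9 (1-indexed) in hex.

0xEE

1-indexed offset 9 is 0-indexed offset 8.
U+3848 → 3-byte form E3 A1 88 at offsets 0–2.
U+01E1 → 2-byte form C7 A1 at offsets 3–4.
U+8FAC → 3-byte form E8 BE AC at offsets 5–7.
U+E2C2 → 3-byte form EE 8B 82 at offsets 8–10.
Offset 8 falls in char 4's range; it's byte 1 of EE 8B 82 = 0xEE.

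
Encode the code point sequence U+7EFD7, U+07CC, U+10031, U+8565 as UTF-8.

U+7EFD7: 4-byte form → F1 BE BF 97.
U+07CC: 2-byte form → DF 8C.
U+10031: 4-byte form → F0 90 80 B1.
U+8565: 3-byte form → E8 95 A5.
Concatenated (13 bytes): F1 BE BF 97 DF 8C F0 90 80 B1 E8 95 A5.

F1 BE BF 97 DF 8C F0 90 80 B1 E8 95 A5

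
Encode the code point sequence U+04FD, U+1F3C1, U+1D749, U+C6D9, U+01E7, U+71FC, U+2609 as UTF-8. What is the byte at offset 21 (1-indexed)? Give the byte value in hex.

1-indexed offset 21 is 0-indexed offset 20.
U+04FD → 2-byte form D3 BD at offsets 0–1.
U+1F3C1 → 4-byte form F0 9F 8F 81 at offsets 2–5.
U+1D749 → 4-byte form F0 9D 9D 89 at offsets 6–9.
U+C6D9 → 3-byte form EC 9B 99 at offsets 10–12.
U+01E7 → 2-byte form C7 A7 at offsets 13–14.
U+71FC → 3-byte form E7 87 BC at offsets 15–17.
U+2609 → 3-byte form E2 98 89 at offsets 18–20.
Offset 20 falls in char 7's range; it's byte 3 of E2 98 89 = 0x89.

0x89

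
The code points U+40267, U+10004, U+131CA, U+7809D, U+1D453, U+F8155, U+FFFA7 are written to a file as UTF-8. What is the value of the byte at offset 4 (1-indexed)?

1-indexed offset 4 is 0-indexed offset 3.
U+40267 → 4-byte form F1 80 89 A7 at offsets 0–3.
Offset 3 falls in char 1's range; it's byte 4 of F1 80 89 A7 = 0xA7.

0xA7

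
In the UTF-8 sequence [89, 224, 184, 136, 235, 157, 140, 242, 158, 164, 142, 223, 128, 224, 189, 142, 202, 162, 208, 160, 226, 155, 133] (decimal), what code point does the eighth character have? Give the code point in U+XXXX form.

Offset 0: leading byte 0x59 = 01011001 → 1-byte char #1 = 59.
Offset 1: leading byte 0xE0 = 11100000 → 3-byte char #2 = E0 B8 88.
Offset 4: leading byte 0xEB = 11101011 → 3-byte char #3 = EB 9D 8C.
Offset 7: leading byte 0xF2 = 11110010 → 4-byte char #4 = F2 9E A4 8E.
Offset 11: leading byte 0xDF = 11011111 → 2-byte char #5 = DF 80.
Offset 13: leading byte 0xE0 = 11100000 → 3-byte char #6 = E0 BD 8E.
Offset 16: leading byte 0xCA = 11001010 → 2-byte char #7 = CA A2.
Offset 18: leading byte 0xD0 = 11010000 → 2-byte char #8 = D0 A0.
Leading byte 0xD0 = 11010000 matches 110xxxxx → 2-byte sequence.
Byte 1: 0xD0 = 11010000, payload 10000 (5 bits).
Byte 2: 0xA0 = 10100000 (10xxxxxx ✓), payload 100000.
Concatenate: 10000100000 = 0x420 (11 bits → U+0420).

U+0420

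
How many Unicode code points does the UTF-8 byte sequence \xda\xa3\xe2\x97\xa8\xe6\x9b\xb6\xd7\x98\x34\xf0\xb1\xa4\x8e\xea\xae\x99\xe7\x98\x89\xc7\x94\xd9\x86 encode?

Byte at offset 0: 0xDA = 11011010 → 2-byte char (#1). Advance 2.
Byte at offset 2: 0xE2 = 11100010 → 3-byte char (#2). Advance 3.
Byte at offset 5: 0xE6 = 11100110 → 3-byte char (#3). Advance 3.
Byte at offset 8: 0xD7 = 11010111 → 2-byte char (#4). Advance 2.
Byte at offset 10: 0x34 = 00110100 → 1-byte char (#5). Advance 1.
Byte at offset 11: 0xF0 = 11110000 → 4-byte char (#6). Advance 4.
Byte at offset 15: 0xEA = 11101010 → 3-byte char (#7). Advance 3.
Byte at offset 18: 0xE7 = 11100111 → 3-byte char (#8). Advance 3.
Byte at offset 21: 0xC7 = 11000111 → 2-byte char (#9). Advance 2.
Byte at offset 23: 0xD9 = 11011001 → 2-byte char (#10). Advance 2.
Reached end at offset 25 after 10 code points.

10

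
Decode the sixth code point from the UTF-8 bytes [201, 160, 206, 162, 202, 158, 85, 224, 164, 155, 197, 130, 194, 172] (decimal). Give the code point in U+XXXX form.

Offset 0: leading byte 0xC9 = 11001001 → 2-byte char #1 = C9 A0.
Offset 2: leading byte 0xCE = 11001110 → 2-byte char #2 = CE A2.
Offset 4: leading byte 0xCA = 11001010 → 2-byte char #3 = CA 9E.
Offset 6: leading byte 0x55 = 01010101 → 1-byte char #4 = 55.
Offset 7: leading byte 0xE0 = 11100000 → 3-byte char #5 = E0 A4 9B.
Offset 10: leading byte 0xC5 = 11000101 → 2-byte char #6 = C5 82.
Leading byte 0xC5 = 11000101 matches 110xxxxx → 2-byte sequence.
Byte 1: 0xC5 = 11000101, payload 00101 (5 bits).
Byte 2: 0x82 = 10000010 (10xxxxxx ✓), payload 000010.
Concatenate: 00101000010 = 0x142 (11 bits → U+0142).

U+0142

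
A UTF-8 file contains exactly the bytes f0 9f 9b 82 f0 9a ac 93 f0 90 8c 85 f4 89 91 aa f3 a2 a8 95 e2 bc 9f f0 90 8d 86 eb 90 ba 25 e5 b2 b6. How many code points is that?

Byte at offset 0: 0xF0 = 11110000 → 4-byte char (#1). Advance 4.
Byte at offset 4: 0xF0 = 11110000 → 4-byte char (#2). Advance 4.
Byte at offset 8: 0xF0 = 11110000 → 4-byte char (#3). Advance 4.
Byte at offset 12: 0xF4 = 11110100 → 4-byte char (#4). Advance 4.
Byte at offset 16: 0xF3 = 11110011 → 4-byte char (#5). Advance 4.
Byte at offset 20: 0xE2 = 11100010 → 3-byte char (#6). Advance 3.
Byte at offset 23: 0xF0 = 11110000 → 4-byte char (#7). Advance 4.
Byte at offset 27: 0xEB = 11101011 → 3-byte char (#8). Advance 3.
Byte at offset 30: 0x25 = 00100101 → 1-byte char (#9). Advance 1.
Byte at offset 31: 0xE5 = 11100101 → 3-byte char (#10). Advance 3.
Reached end at offset 34 after 10 code points.

10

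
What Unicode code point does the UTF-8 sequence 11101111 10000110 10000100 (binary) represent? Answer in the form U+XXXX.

Leading byte 0xEF = 11101111 matches 1110xxxx → 3-byte sequence.
Byte 1: 0xEF = 11101111, payload 1111 (4 bits).
Byte 2: 0x86 = 10000110 (10xxxxxx ✓), payload 000110.
Byte 3: 0x84 = 10000100 (10xxxxxx ✓), payload 000100.
Concatenate: 1111000110000100 = 0xF184 (16 bits → U+F184).

U+F184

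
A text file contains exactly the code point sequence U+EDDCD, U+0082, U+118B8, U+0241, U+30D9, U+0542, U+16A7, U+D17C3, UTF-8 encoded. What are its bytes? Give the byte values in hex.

U+EDDCD: 4-byte form → F3 AD B7 8D.
U+0082: 2-byte form → C2 82.
U+118B8: 4-byte form → F0 91 A2 B8.
U+0241: 2-byte form → C9 81.
U+30D9: 3-byte form → E3 83 99.
U+0542: 2-byte form → D5 82.
U+16A7: 3-byte form → E1 9A A7.
U+D17C3: 4-byte form → F3 91 9F 83.
Concatenated (24 bytes): F3 AD B7 8D C2 82 F0 91 A2 B8 C9 81 E3 83 99 D5 82 E1 9A A7 F3 91 9F 83.

F3 AD B7 8D C2 82 F0 91 A2 B8 C9 81 E3 83 99 D5 82 E1 9A A7 F3 91 9F 83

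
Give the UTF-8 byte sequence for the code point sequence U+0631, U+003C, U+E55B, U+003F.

D8 B1 3C EE 95 9B 3F

U+0631: 2-byte form → D8 B1.
U+003C: 1-byte form → 3C.
U+E55B: 3-byte form → EE 95 9B.
U+003F: 1-byte form → 3F.
Concatenated (7 bytes): D8 B1 3C EE 95 9B 3F.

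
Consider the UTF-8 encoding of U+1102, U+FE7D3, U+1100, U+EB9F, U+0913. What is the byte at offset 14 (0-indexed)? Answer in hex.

U+1102 → 3-byte form E1 84 82 at offsets 0–2.
U+FE7D3 → 4-byte form F3 BE 9F 93 at offsets 3–6.
U+1100 → 3-byte form E1 84 80 at offsets 7–9.
U+EB9F → 3-byte form EE AE 9F at offsets 10–12.
U+0913 → 3-byte form E0 A4 93 at offsets 13–15.
Offset 14 falls in char 5's range; it's byte 2 of E0 A4 93 = 0xA4.

0xA4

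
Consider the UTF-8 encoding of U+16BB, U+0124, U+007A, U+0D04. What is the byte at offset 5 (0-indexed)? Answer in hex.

0x7A

U+16BB → 3-byte form E1 9A BB at offsets 0–2.
U+0124 → 2-byte form C4 A4 at offsets 3–4.
U+007A → 1-byte form 7A at offsets 5–5.
Offset 5 falls in char 3's range; it's byte 1 of 7A = 0x7A.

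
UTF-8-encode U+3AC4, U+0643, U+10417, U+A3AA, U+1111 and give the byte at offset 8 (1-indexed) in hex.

1-indexed offset 8 is 0-indexed offset 7.
U+3AC4 → 3-byte form E3 AB 84 at offsets 0–2.
U+0643 → 2-byte form D9 83 at offsets 3–4.
U+10417 → 4-byte form F0 90 90 97 at offsets 5–8.
Offset 7 falls in char 3's range; it's byte 3 of F0 90 90 97 = 0x90.

0x90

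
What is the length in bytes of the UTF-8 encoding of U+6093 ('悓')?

3

U+6093 = 0x6093. UTF-8 uses 1 byte below 0x80, 2 below 0x800, 3 below 0x10000, 4 up to 0x10FFFF. 0x6093 is in U+0800–U+FFFF → 3 bytes.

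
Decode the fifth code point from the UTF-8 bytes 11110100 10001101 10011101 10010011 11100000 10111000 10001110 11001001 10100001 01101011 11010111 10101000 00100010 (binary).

Offset 0: leading byte 0xF4 = 11110100 → 4-byte char #1 = F4 8D 9D 93.
Offset 4: leading byte 0xE0 = 11100000 → 3-byte char #2 = E0 B8 8E.
Offset 7: leading byte 0xC9 = 11001001 → 2-byte char #3 = C9 A1.
Offset 9: leading byte 0x6B = 01101011 → 1-byte char #4 = 6B.
Offset 10: leading byte 0xD7 = 11010111 → 2-byte char #5 = D7 A8.
Leading byte 0xD7 = 11010111 matches 110xxxxx → 2-byte sequence.
Byte 1: 0xD7 = 11010111, payload 10111 (5 bits).
Byte 2: 0xA8 = 10101000 (10xxxxxx ✓), payload 101000.
Concatenate: 10111101000 = 0x5E8 (11 bits → U+05E8).

U+05E8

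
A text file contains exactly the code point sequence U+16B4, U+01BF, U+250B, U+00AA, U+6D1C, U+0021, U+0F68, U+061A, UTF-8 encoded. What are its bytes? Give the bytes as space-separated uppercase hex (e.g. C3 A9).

E1 9A B4 C6 BF E2 94 8B C2 AA E6 B4 9C 21 E0 BD A8 D8 9A

U+16B4: 3-byte form → E1 9A B4.
U+01BF: 2-byte form → C6 BF.
U+250B: 3-byte form → E2 94 8B.
U+00AA: 2-byte form → C2 AA.
U+6D1C: 3-byte form → E6 B4 9C.
U+0021: 1-byte form → 21.
U+0F68: 3-byte form → E0 BD A8.
U+061A: 2-byte form → D8 9A.
Concatenated (19 bytes): E1 9A B4 C6 BF E2 94 8B C2 AA E6 B4 9C 21 E0 BD A8 D8 9A.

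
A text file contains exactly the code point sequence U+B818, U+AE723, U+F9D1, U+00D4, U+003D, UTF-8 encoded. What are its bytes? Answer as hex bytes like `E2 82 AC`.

U+B818: 3-byte form → EB A0 98.
U+AE723: 4-byte form → F2 AE 9C A3.
U+F9D1: 3-byte form → EF A7 91.
U+00D4: 2-byte form → C3 94.
U+003D: 1-byte form → 3D.
Concatenated (13 bytes): EB A0 98 F2 AE 9C A3 EF A7 91 C3 94 3D.

EB A0 98 F2 AE 9C A3 EF A7 91 C3 94 3D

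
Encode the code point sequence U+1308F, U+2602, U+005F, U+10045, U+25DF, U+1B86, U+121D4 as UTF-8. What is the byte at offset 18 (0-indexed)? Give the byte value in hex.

0xF0

U+1308F → 4-byte form F0 93 82 8F at offsets 0–3.
U+2602 → 3-byte form E2 98 82 at offsets 4–6.
U+005F → 1-byte form 5F at offsets 7–7.
U+10045 → 4-byte form F0 90 81 85 at offsets 8–11.
U+25DF → 3-byte form E2 97 9F at offsets 12–14.
U+1B86 → 3-byte form E1 AE 86 at offsets 15–17.
U+121D4 → 4-byte form F0 92 87 94 at offsets 18–21.
Offset 18 falls in char 7's range; it's byte 1 of F0 92 87 94 = 0xF0.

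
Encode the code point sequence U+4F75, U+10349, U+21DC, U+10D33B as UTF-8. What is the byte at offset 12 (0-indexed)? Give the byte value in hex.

U+4F75 → 3-byte form E4 BD B5 at offsets 0–2.
U+10349 → 4-byte form F0 90 8D 89 at offsets 3–6.
U+21DC → 3-byte form E2 87 9C at offsets 7–9.
U+10D33B → 4-byte form F4 8D 8C BB at offsets 10–13.
Offset 12 falls in char 4's range; it's byte 3 of F4 8D 8C BB = 0x8C.

0x8C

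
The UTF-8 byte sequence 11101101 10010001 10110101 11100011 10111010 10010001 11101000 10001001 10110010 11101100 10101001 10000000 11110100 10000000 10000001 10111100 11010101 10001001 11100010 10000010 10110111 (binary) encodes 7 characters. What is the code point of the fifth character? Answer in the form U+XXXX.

U+10007C

Offset 0: leading byte 0xED = 11101101 → 3-byte char #1 = ED 91 B5.
Offset 3: leading byte 0xE3 = 11100011 → 3-byte char #2 = E3 BA 91.
Offset 6: leading byte 0xE8 = 11101000 → 3-byte char #3 = E8 89 B2.
Offset 9: leading byte 0xEC = 11101100 → 3-byte char #4 = EC A9 80.
Offset 12: leading byte 0xF4 = 11110100 → 4-byte char #5 = F4 80 81 BC.
Leading byte 0xF4 = 11110100 matches 11110xxx → 4-byte sequence.
Byte 1: 0xF4 = 11110100, payload 100 (3 bits).
Byte 2: 0x80 = 10000000 (10xxxxxx ✓), payload 000000.
Byte 3: 0x81 = 10000001 (10xxxxxx ✓), payload 000001.
Byte 4: 0xBC = 10111100 (10xxxxxx ✓), payload 111100.
Concatenate: 100000000000001111100 = 0x10007C (21 bits → U+10007C).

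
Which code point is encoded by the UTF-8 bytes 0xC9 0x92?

U+0252

Leading byte 0xC9 = 11001001 matches 110xxxxx → 2-byte sequence.
Byte 1: 0xC9 = 11001001, payload 01001 (5 bits).
Byte 2: 0x92 = 10010010 (10xxxxxx ✓), payload 010010.
Concatenate: 01001010010 = 0x252 (11 bits → U+0252).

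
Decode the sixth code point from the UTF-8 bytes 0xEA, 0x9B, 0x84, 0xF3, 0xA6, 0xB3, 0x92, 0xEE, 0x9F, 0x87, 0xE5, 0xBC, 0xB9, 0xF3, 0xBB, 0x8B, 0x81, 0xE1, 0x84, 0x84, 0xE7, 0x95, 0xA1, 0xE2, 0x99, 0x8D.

Offset 0: leading byte 0xEA = 11101010 → 3-byte char #1 = EA 9B 84.
Offset 3: leading byte 0xF3 = 11110011 → 4-byte char #2 = F3 A6 B3 92.
Offset 7: leading byte 0xEE = 11101110 → 3-byte char #3 = EE 9F 87.
Offset 10: leading byte 0xE5 = 11100101 → 3-byte char #4 = E5 BC B9.
Offset 13: leading byte 0xF3 = 11110011 → 4-byte char #5 = F3 BB 8B 81.
Offset 17: leading byte 0xE1 = 11100001 → 3-byte char #6 = E1 84 84.
Leading byte 0xE1 = 11100001 matches 1110xxxx → 3-byte sequence.
Byte 1: 0xE1 = 11100001, payload 0001 (4 bits).
Byte 2: 0x84 = 10000100 (10xxxxxx ✓), payload 000100.
Byte 3: 0x84 = 10000100 (10xxxxxx ✓), payload 000100.
Concatenate: 0001000100000100 = 0x1104 (16 bits → U+1104).

U+1104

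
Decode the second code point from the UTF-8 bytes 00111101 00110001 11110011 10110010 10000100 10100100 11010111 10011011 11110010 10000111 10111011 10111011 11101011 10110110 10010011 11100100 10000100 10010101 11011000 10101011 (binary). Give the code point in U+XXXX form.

Offset 0: leading byte 0x3D = 00111101 → 1-byte char #1 = 3D.
Offset 1: leading byte 0x31 = 00110001 → 1-byte char #2 = 31.
Leading byte 0x31 = 00110001 matches 0xxxxxxx → 1-byte sequence.
Byte 1: 0x31 = 00110001, payload 0110001 (7 bits).
Concatenate: 0110001 = 0x31 (7 bits → U+0031).

U+0031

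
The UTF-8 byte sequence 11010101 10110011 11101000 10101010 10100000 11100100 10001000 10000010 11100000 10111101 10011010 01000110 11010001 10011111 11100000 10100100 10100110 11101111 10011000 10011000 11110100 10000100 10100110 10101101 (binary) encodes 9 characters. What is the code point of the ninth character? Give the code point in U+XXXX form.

U+1049AD

Offset 0: leading byte 0xD5 = 11010101 → 2-byte char #1 = D5 B3.
Offset 2: leading byte 0xE8 = 11101000 → 3-byte char #2 = E8 AA A0.
Offset 5: leading byte 0xE4 = 11100100 → 3-byte char #3 = E4 88 82.
Offset 8: leading byte 0xE0 = 11100000 → 3-byte char #4 = E0 BD 9A.
Offset 11: leading byte 0x46 = 01000110 → 1-byte char #5 = 46.
Offset 12: leading byte 0xD1 = 11010001 → 2-byte char #6 = D1 9F.
Offset 14: leading byte 0xE0 = 11100000 → 3-byte char #7 = E0 A4 A6.
Offset 17: leading byte 0xEF = 11101111 → 3-byte char #8 = EF 98 98.
Offset 20: leading byte 0xF4 = 11110100 → 4-byte char #9 = F4 84 A6 AD.
Leading byte 0xF4 = 11110100 matches 11110xxx → 4-byte sequence.
Byte 1: 0xF4 = 11110100, payload 100 (3 bits).
Byte 2: 0x84 = 10000100 (10xxxxxx ✓), payload 000100.
Byte 3: 0xA6 = 10100110 (10xxxxxx ✓), payload 100110.
Byte 4: 0xAD = 10101101 (10xxxxxx ✓), payload 101101.
Concatenate: 100000100100110101101 = 0x1049AD (21 bits → U+1049AD).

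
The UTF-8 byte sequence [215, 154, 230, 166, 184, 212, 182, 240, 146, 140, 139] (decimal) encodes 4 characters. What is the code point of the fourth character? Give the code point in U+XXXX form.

Offset 0: leading byte 0xD7 = 11010111 → 2-byte char #1 = D7 9A.
Offset 2: leading byte 0xE6 = 11100110 → 3-byte char #2 = E6 A6 B8.
Offset 5: leading byte 0xD4 = 11010100 → 2-byte char #3 = D4 B6.
Offset 7: leading byte 0xF0 = 11110000 → 4-byte char #4 = F0 92 8C 8B.
Leading byte 0xF0 = 11110000 matches 11110xxx → 4-byte sequence.
Byte 1: 0xF0 = 11110000, payload 000 (3 bits).
Byte 2: 0x92 = 10010010 (10xxxxxx ✓), payload 010010.
Byte 3: 0x8C = 10001100 (10xxxxxx ✓), payload 001100.
Byte 4: 0x8B = 10001011 (10xxxxxx ✓), payload 001011.
Concatenate: 000010010001100001011 = 0x1230B (21 bits → U+1230B).

U+1230B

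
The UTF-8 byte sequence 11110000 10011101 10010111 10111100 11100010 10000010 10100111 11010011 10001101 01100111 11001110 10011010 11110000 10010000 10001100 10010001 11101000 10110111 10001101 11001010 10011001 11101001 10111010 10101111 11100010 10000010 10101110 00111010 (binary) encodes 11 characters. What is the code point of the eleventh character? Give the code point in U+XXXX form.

Offset 0: leading byte 0xF0 = 11110000 → 4-byte char #1 = F0 9D 97 BC.
Offset 4: leading byte 0xE2 = 11100010 → 3-byte char #2 = E2 82 A7.
Offset 7: leading byte 0xD3 = 11010011 → 2-byte char #3 = D3 8D.
Offset 9: leading byte 0x67 = 01100111 → 1-byte char #4 = 67.
Offset 10: leading byte 0xCE = 11001110 → 2-byte char #5 = CE 9A.
Offset 12: leading byte 0xF0 = 11110000 → 4-byte char #6 = F0 90 8C 91.
Offset 16: leading byte 0xE8 = 11101000 → 3-byte char #7 = E8 B7 8D.
Offset 19: leading byte 0xCA = 11001010 → 2-byte char #8 = CA 99.
Offset 21: leading byte 0xE9 = 11101001 → 3-byte char #9 = E9 BA AF.
Offset 24: leading byte 0xE2 = 11100010 → 3-byte char #10 = E2 82 AE.
Offset 27: leading byte 0x3A = 00111010 → 1-byte char #11 = 3A.
Leading byte 0x3A = 00111010 matches 0xxxxxxx → 1-byte sequence.
Byte 1: 0x3A = 00111010, payload 0111010 (7 bits).
Concatenate: 0111010 = 0x3A (7 bits → U+003A).

U+003A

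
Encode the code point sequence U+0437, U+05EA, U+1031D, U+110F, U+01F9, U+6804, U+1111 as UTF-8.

U+0437: 2-byte form → D0 B7.
U+05EA: 2-byte form → D7 AA.
U+1031D: 4-byte form → F0 90 8C 9D.
U+110F: 3-byte form → E1 84 8F.
U+01F9: 2-byte form → C7 B9.
U+6804: 3-byte form → E6 A0 84.
U+1111: 3-byte form → E1 84 91.
Concatenated (19 bytes): D0 B7 D7 AA F0 90 8C 9D E1 84 8F C7 B9 E6 A0 84 E1 84 91.

D0 B7 D7 AA F0 90 8C 9D E1 84 8F C7 B9 E6 A0 84 E1 84 91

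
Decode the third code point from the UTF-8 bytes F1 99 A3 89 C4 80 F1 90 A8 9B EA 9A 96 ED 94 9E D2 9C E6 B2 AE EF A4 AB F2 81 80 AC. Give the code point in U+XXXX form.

U+50A1B

Offset 0: leading byte 0xF1 = 11110001 → 4-byte char #1 = F1 99 A3 89.
Offset 4: leading byte 0xC4 = 11000100 → 2-byte char #2 = C4 80.
Offset 6: leading byte 0xF1 = 11110001 → 4-byte char #3 = F1 90 A8 9B.
Leading byte 0xF1 = 11110001 matches 11110xxx → 4-byte sequence.
Byte 1: 0xF1 = 11110001, payload 001 (3 bits).
Byte 2: 0x90 = 10010000 (10xxxxxx ✓), payload 010000.
Byte 3: 0xA8 = 10101000 (10xxxxxx ✓), payload 101000.
Byte 4: 0x9B = 10011011 (10xxxxxx ✓), payload 011011.
Concatenate: 001010000101000011011 = 0x50A1B (21 bits → U+50A1B).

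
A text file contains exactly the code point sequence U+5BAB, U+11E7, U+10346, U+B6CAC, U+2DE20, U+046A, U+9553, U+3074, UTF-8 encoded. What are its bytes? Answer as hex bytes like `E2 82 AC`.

E5 AE AB E1 87 A7 F0 90 8D 86 F2 B6 B2 AC F0 AD B8 A0 D1 AA E9 95 93 E3 81 B4

U+5BAB: 3-byte form → E5 AE AB.
U+11E7: 3-byte form → E1 87 A7.
U+10346: 4-byte form → F0 90 8D 86.
U+B6CAC: 4-byte form → F2 B6 B2 AC.
U+2DE20: 4-byte form → F0 AD B8 A0.
U+046A: 2-byte form → D1 AA.
U+9553: 3-byte form → E9 95 93.
U+3074: 3-byte form → E3 81 B4.
Concatenated (26 bytes): E5 AE AB E1 87 A7 F0 90 8D 86 F2 B6 B2 AC F0 AD B8 A0 D1 AA E9 95 93 E3 81 B4.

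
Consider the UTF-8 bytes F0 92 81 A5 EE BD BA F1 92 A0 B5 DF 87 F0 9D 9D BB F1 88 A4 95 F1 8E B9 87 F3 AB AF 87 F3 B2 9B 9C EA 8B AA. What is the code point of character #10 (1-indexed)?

Offset 0: leading byte 0xF0 = 11110000 → 4-byte char #1 = F0 92 81 A5.
Offset 4: leading byte 0xEE = 11101110 → 3-byte char #2 = EE BD BA.
Offset 7: leading byte 0xF1 = 11110001 → 4-byte char #3 = F1 92 A0 B5.
Offset 11: leading byte 0xDF = 11011111 → 2-byte char #4 = DF 87.
Offset 13: leading byte 0xF0 = 11110000 → 4-byte char #5 = F0 9D 9D BB.
Offset 17: leading byte 0xF1 = 11110001 → 4-byte char #6 = F1 88 A4 95.
Offset 21: leading byte 0xF1 = 11110001 → 4-byte char #7 = F1 8E B9 87.
Offset 25: leading byte 0xF3 = 11110011 → 4-byte char #8 = F3 AB AF 87.
Offset 29: leading byte 0xF3 = 11110011 → 4-byte char #9 = F3 B2 9B 9C.
Offset 33: leading byte 0xEA = 11101010 → 3-byte char #10 = EA 8B AA.
Leading byte 0xEA = 11101010 matches 1110xxxx → 3-byte sequence.
Byte 1: 0xEA = 11101010, payload 1010 (4 bits).
Byte 2: 0x8B = 10001011 (10xxxxxx ✓), payload 001011.
Byte 3: 0xAA = 10101010 (10xxxxxx ✓), payload 101010.
Concatenate: 1010001011101010 = 0xA2EA (16 bits → U+A2EA).

U+A2EA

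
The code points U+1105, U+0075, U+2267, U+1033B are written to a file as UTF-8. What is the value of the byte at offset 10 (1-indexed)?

1-indexed offset 10 is 0-indexed offset 9.
U+1105 → 3-byte form E1 84 85 at offsets 0–2.
U+0075 → 1-byte form 75 at offsets 3–3.
U+2267 → 3-byte form E2 89 A7 at offsets 4–6.
U+1033B → 4-byte form F0 90 8C BB at offsets 7–10.
Offset 9 falls in char 4's range; it's byte 3 of F0 90 8C BB = 0x8C.

0x8C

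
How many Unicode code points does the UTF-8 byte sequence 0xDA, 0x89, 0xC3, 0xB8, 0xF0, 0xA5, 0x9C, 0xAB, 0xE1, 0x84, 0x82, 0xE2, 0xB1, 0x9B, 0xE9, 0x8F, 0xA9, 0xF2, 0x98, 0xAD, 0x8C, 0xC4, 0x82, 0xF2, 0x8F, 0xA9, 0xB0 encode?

9

Byte at offset 0: 0xDA = 11011010 → 2-byte char (#1). Advance 2.
Byte at offset 2: 0xC3 = 11000011 → 2-byte char (#2). Advance 2.
Byte at offset 4: 0xF0 = 11110000 → 4-byte char (#3). Advance 4.
Byte at offset 8: 0xE1 = 11100001 → 3-byte char (#4). Advance 3.
Byte at offset 11: 0xE2 = 11100010 → 3-byte char (#5). Advance 3.
Byte at offset 14: 0xE9 = 11101001 → 3-byte char (#6). Advance 3.
Byte at offset 17: 0xF2 = 11110010 → 4-byte char (#7). Advance 4.
Byte at offset 21: 0xC4 = 11000100 → 2-byte char (#8). Advance 2.
Byte at offset 23: 0xF2 = 11110010 → 4-byte char (#9). Advance 4.
Reached end at offset 27 after 9 code points.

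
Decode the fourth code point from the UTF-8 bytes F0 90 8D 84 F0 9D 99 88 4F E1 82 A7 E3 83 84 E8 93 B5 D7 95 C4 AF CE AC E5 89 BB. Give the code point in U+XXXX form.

Offset 0: leading byte 0xF0 = 11110000 → 4-byte char #1 = F0 90 8D 84.
Offset 4: leading byte 0xF0 = 11110000 → 4-byte char #2 = F0 9D 99 88.
Offset 8: leading byte 0x4F = 01001111 → 1-byte char #3 = 4F.
Offset 9: leading byte 0xE1 = 11100001 → 3-byte char #4 = E1 82 A7.
Leading byte 0xE1 = 11100001 matches 1110xxxx → 3-byte sequence.
Byte 1: 0xE1 = 11100001, payload 0001 (4 bits).
Byte 2: 0x82 = 10000010 (10xxxxxx ✓), payload 000010.
Byte 3: 0xA7 = 10100111 (10xxxxxx ✓), payload 100111.
Concatenate: 0001000010100111 = 0x10A7 (16 bits → U+10A7).

U+10A7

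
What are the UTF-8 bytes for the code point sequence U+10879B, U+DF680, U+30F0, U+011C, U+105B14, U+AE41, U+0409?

F4 88 9E 9B F3 9F 9A 80 E3 83 B0 C4 9C F4 85 AC 94 EA B9 81 D0 89

U+10879B: 4-byte form → F4 88 9E 9B.
U+DF680: 4-byte form → F3 9F 9A 80.
U+30F0: 3-byte form → E3 83 B0.
U+011C: 2-byte form → C4 9C.
U+105B14: 4-byte form → F4 85 AC 94.
U+AE41: 3-byte form → EA B9 81.
U+0409: 2-byte form → D0 89.
Concatenated (22 bytes): F4 88 9E 9B F3 9F 9A 80 E3 83 B0 C4 9C F4 85 AC 94 EA B9 81 D0 89.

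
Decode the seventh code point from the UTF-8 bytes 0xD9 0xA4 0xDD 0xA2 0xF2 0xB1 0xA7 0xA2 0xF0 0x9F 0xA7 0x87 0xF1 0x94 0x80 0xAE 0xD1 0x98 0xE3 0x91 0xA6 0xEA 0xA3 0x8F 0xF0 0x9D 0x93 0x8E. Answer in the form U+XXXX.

U+3466

Offset 0: leading byte 0xD9 = 11011001 → 2-byte char #1 = D9 A4.
Offset 2: leading byte 0xDD = 11011101 → 2-byte char #2 = DD A2.
Offset 4: leading byte 0xF2 = 11110010 → 4-byte char #3 = F2 B1 A7 A2.
Offset 8: leading byte 0xF0 = 11110000 → 4-byte char #4 = F0 9F A7 87.
Offset 12: leading byte 0xF1 = 11110001 → 4-byte char #5 = F1 94 80 AE.
Offset 16: leading byte 0xD1 = 11010001 → 2-byte char #6 = D1 98.
Offset 18: leading byte 0xE3 = 11100011 → 3-byte char #7 = E3 91 A6.
Leading byte 0xE3 = 11100011 matches 1110xxxx → 3-byte sequence.
Byte 1: 0xE3 = 11100011, payload 0011 (4 bits).
Byte 2: 0x91 = 10010001 (10xxxxxx ✓), payload 010001.
Byte 3: 0xA6 = 10100110 (10xxxxxx ✓), payload 100110.
Concatenate: 0011010001100110 = 0x3466 (16 bits → U+3466).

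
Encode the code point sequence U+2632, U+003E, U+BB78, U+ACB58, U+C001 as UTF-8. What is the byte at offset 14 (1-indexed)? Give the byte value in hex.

0x81

1-indexed offset 14 is 0-indexed offset 13.
U+2632 → 3-byte form E2 98 B2 at offsets 0–2.
U+003E → 1-byte form 3E at offsets 3–3.
U+BB78 → 3-byte form EB AD B8 at offsets 4–6.
U+ACB58 → 4-byte form F2 AC AD 98 at offsets 7–10.
U+C001 → 3-byte form EC 80 81 at offsets 11–13.
Offset 13 falls in char 5's range; it's byte 3 of EC 80 81 = 0x81.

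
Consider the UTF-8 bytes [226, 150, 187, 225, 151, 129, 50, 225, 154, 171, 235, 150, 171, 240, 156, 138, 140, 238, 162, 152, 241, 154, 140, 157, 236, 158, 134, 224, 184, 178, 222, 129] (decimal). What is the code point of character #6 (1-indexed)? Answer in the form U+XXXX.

Offset 0: leading byte 0xE2 = 11100010 → 3-byte char #1 = E2 96 BB.
Offset 3: leading byte 0xE1 = 11100001 → 3-byte char #2 = E1 97 81.
Offset 6: leading byte 0x32 = 00110010 → 1-byte char #3 = 32.
Offset 7: leading byte 0xE1 = 11100001 → 3-byte char #4 = E1 9A AB.
Offset 10: leading byte 0xEB = 11101011 → 3-byte char #5 = EB 96 AB.
Offset 13: leading byte 0xF0 = 11110000 → 4-byte char #6 = F0 9C 8A 8C.
Leading byte 0xF0 = 11110000 matches 11110xxx → 4-byte sequence.
Byte 1: 0xF0 = 11110000, payload 000 (3 bits).
Byte 2: 0x9C = 10011100 (10xxxxxx ✓), payload 011100.
Byte 3: 0x8A = 10001010 (10xxxxxx ✓), payload 001010.
Byte 4: 0x8C = 10001100 (10xxxxxx ✓), payload 001100.
Concatenate: 000011100001010001100 = 0x1C28C (21 bits → U+1C28C).

U+1C28C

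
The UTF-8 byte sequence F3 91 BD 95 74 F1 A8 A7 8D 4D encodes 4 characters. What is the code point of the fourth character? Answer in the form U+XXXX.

U+004D

Offset 0: leading byte 0xF3 = 11110011 → 4-byte char #1 = F3 91 BD 95.
Offset 4: leading byte 0x74 = 01110100 → 1-byte char #2 = 74.
Offset 5: leading byte 0xF1 = 11110001 → 4-byte char #3 = F1 A8 A7 8D.
Offset 9: leading byte 0x4D = 01001101 → 1-byte char #4 = 4D.
Leading byte 0x4D = 01001101 matches 0xxxxxxx → 1-byte sequence.
Byte 1: 0x4D = 01001101, payload 1001101 (7 bits).
Concatenate: 1001101 = 0x4D (7 bits → U+004D).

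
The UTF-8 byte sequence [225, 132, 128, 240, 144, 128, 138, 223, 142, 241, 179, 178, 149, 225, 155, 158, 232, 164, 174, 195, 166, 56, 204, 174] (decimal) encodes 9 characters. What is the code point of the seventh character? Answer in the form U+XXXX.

Offset 0: leading byte 0xE1 = 11100001 → 3-byte char #1 = E1 84 80.
Offset 3: leading byte 0xF0 = 11110000 → 4-byte char #2 = F0 90 80 8A.
Offset 7: leading byte 0xDF = 11011111 → 2-byte char #3 = DF 8E.
Offset 9: leading byte 0xF1 = 11110001 → 4-byte char #4 = F1 B3 B2 95.
Offset 13: leading byte 0xE1 = 11100001 → 3-byte char #5 = E1 9B 9E.
Offset 16: leading byte 0xE8 = 11101000 → 3-byte char #6 = E8 A4 AE.
Offset 19: leading byte 0xC3 = 11000011 → 2-byte char #7 = C3 A6.
Leading byte 0xC3 = 11000011 matches 110xxxxx → 2-byte sequence.
Byte 1: 0xC3 = 11000011, payload 00011 (5 bits).
Byte 2: 0xA6 = 10100110 (10xxxxxx ✓), payload 100110.
Concatenate: 00011100110 = 0xE6 (11 bits → U+00E6).

U+00E6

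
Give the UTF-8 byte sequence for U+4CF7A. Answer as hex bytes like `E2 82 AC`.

U+4CF7A = 0x4CF7A = 315258 decimal. In range U+10000–U+10FFFF → 4-byte form: 11110xxx 10xxxxxx 10xxxxxx 10xxxxxx.
Binary (21 bits): 001001100111101111010.
Split 3+6+6+6: 001 | 001100 | 111101 | 111010.
Byte 1: 11110001 = 0xF1.
Byte 2: 10001100 = 0x8C.
Byte 3: 10111101 = 0xBD.
Byte 4: 10111010 = 0xBA.

F1 8C BD BA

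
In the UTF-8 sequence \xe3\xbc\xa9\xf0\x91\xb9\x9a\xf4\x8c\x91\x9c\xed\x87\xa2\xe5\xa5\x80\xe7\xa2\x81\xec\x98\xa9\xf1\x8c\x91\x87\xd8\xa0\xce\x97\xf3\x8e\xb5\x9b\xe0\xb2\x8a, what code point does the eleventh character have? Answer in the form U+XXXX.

Offset 0: leading byte 0xE3 = 11100011 → 3-byte char #1 = E3 BC A9.
Offset 3: leading byte 0xF0 = 11110000 → 4-byte char #2 = F0 91 B9 9A.
Offset 7: leading byte 0xF4 = 11110100 → 4-byte char #3 = F4 8C 91 9C.
Offset 11: leading byte 0xED = 11101101 → 3-byte char #4 = ED 87 A2.
Offset 14: leading byte 0xE5 = 11100101 → 3-byte char #5 = E5 A5 80.
Offset 17: leading byte 0xE7 = 11100111 → 3-byte char #6 = E7 A2 81.
Offset 20: leading byte 0xEC = 11101100 → 3-byte char #7 = EC 98 A9.
Offset 23: leading byte 0xF1 = 11110001 → 4-byte char #8 = F1 8C 91 87.
Offset 27: leading byte 0xD8 = 11011000 → 2-byte char #9 = D8 A0.
Offset 29: leading byte 0xCE = 11001110 → 2-byte char #10 = CE 97.
Offset 31: leading byte 0xF3 = 11110011 → 4-byte char #11 = F3 8E B5 9B.
Leading byte 0xF3 = 11110011 matches 11110xxx → 4-byte sequence.
Byte 1: 0xF3 = 11110011, payload 011 (3 bits).
Byte 2: 0x8E = 10001110 (10xxxxxx ✓), payload 001110.
Byte 3: 0xB5 = 10110101 (10xxxxxx ✓), payload 110101.
Byte 4: 0x9B = 10011011 (10xxxxxx ✓), payload 011011.
Concatenate: 011001110110101011011 = 0xCED5B (21 bits → U+CED5B).

U+CED5B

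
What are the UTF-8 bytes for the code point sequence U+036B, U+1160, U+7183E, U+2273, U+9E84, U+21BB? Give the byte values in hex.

CD AB E1 85 A0 F1 B1 A0 BE E2 89 B3 E9 BA 84 E2 86 BB

U+036B: 2-byte form → CD AB.
U+1160: 3-byte form → E1 85 A0.
U+7183E: 4-byte form → F1 B1 A0 BE.
U+2273: 3-byte form → E2 89 B3.
U+9E84: 3-byte form → E9 BA 84.
U+21BB: 3-byte form → E2 86 BB.
Concatenated (18 bytes): CD AB E1 85 A0 F1 B1 A0 BE E2 89 B3 E9 BA 84 E2 86 BB.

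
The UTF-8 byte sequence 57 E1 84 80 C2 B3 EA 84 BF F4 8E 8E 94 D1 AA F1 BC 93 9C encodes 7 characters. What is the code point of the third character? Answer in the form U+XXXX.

Offset 0: leading byte 0x57 = 01010111 → 1-byte char #1 = 57.
Offset 1: leading byte 0xE1 = 11100001 → 3-byte char #2 = E1 84 80.
Offset 4: leading byte 0xC2 = 11000010 → 2-byte char #3 = C2 B3.
Leading byte 0xC2 = 11000010 matches 110xxxxx → 2-byte sequence.
Byte 1: 0xC2 = 11000010, payload 00010 (5 bits).
Byte 2: 0xB3 = 10110011 (10xxxxxx ✓), payload 110011.
Concatenate: 00010110011 = 0xB3 (11 bits → U+00B3).

U+00B3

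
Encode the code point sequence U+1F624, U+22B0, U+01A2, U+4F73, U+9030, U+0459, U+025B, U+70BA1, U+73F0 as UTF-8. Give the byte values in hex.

U+1F624: 4-byte form → F0 9F 98 A4.
U+22B0: 3-byte form → E2 8A B0.
U+01A2: 2-byte form → C6 A2.
U+4F73: 3-byte form → E4 BD B3.
U+9030: 3-byte form → E9 80 B0.
U+0459: 2-byte form → D1 99.
U+025B: 2-byte form → C9 9B.
U+70BA1: 4-byte form → F1 B0 AE A1.
U+73F0: 3-byte form → E7 8F B0.
Concatenated (26 bytes): F0 9F 98 A4 E2 8A B0 C6 A2 E4 BD B3 E9 80 B0 D1 99 C9 9B F1 B0 AE A1 E7 8F B0.

F0 9F 98 A4 E2 8A B0 C6 A2 E4 BD B3 E9 80 B0 D1 99 C9 9B F1 B0 AE A1 E7 8F B0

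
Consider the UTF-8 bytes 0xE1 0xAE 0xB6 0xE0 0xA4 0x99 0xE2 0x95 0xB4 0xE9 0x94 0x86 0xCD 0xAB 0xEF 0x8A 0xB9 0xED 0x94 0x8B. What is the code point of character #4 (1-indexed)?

U+9506

Offset 0: leading byte 0xE1 = 11100001 → 3-byte char #1 = E1 AE B6.
Offset 3: leading byte 0xE0 = 11100000 → 3-byte char #2 = E0 A4 99.
Offset 6: leading byte 0xE2 = 11100010 → 3-byte char #3 = E2 95 B4.
Offset 9: leading byte 0xE9 = 11101001 → 3-byte char #4 = E9 94 86.
Leading byte 0xE9 = 11101001 matches 1110xxxx → 3-byte sequence.
Byte 1: 0xE9 = 11101001, payload 1001 (4 bits).
Byte 2: 0x94 = 10010100 (10xxxxxx ✓), payload 010100.
Byte 3: 0x86 = 10000110 (10xxxxxx ✓), payload 000110.
Concatenate: 1001010100000110 = 0x9506 (16 bits → U+9506).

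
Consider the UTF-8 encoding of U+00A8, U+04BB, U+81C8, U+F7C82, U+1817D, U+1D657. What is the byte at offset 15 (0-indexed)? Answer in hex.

0xF0

U+00A8 → 2-byte form C2 A8 at offsets 0–1.
U+04BB → 2-byte form D2 BB at offsets 2–3.
U+81C8 → 3-byte form E8 87 88 at offsets 4–6.
U+F7C82 → 4-byte form F3 B7 B2 82 at offsets 7–10.
U+1817D → 4-byte form F0 98 85 BD at offsets 11–14.
U+1D657 → 4-byte form F0 9D 99 97 at offsets 15–18.
Offset 15 falls in char 6's range; it's byte 1 of F0 9D 99 97 = 0xF0.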